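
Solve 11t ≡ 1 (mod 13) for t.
6

Using Extended Euclidean Algorithm:
gcd(11, 13) = 1
Bezout coefficients: 11 × 6 + 13 × -5 = 1
So 11 × 6 ≡ 1 (mod 13)
The inverse is 6 mod 13 = 6
Verification: 11 × 6 = 66 = 5 × 13 + 1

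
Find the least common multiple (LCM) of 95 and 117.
11115

First find GCD(95, 117) using the Euclidean algorithm:
95 = 0 × 117 + 95
117 = 1 × 95 + 22
95 = 4 × 22 + 7
22 = 3 × 7 + 1
7 = 7 × 1 + 0
GCD(95, 117) = 1

LCM formula: LCM(a, b) = (a × b) / GCD(a, b)
LCM(95, 117) = (95 × 117) / 1
LCM(95, 117) = 11115 / 1
LCM(95, 117) = 11115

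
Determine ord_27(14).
Powers of 14 mod 27: 14^1≡14, 14^2≡7, 14^3≡17, 14^4≡22, 14^5≡11, 14^6≡19, 14^7≡23, 14^8≡25, 14^9≡26, 14^10≡13, 14^11≡20, 14^12≡10, 14^13≡5, 14^14≡16, 14^15≡8, 14^16≡4, 14^17≡2, 14^18≡1. Order = 18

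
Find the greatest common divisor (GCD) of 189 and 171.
9

Using the Euclidean algorithm:
189 = 1 × 171 + 18
171 = 9 × 18 + 9
18 = 2 × 9 + 0

GCD(189, 171) = 9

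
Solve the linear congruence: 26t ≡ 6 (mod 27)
21

Since gcd(26, 27) = 1 divides 6, a solution exists.
Multiply both sides by the inverse of 26 mod 27:
  26^(-1) mod 27 = 26
  x ≡ 26 × 6 ≡ 156 ≡ 21 (mod 27)
Verification: 26 × 21 = 546 = 20 × 27 + 6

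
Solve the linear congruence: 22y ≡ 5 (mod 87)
20

Since gcd(22, 87) = 1 divides 5, a solution exists.
Multiply both sides by the inverse of 22 mod 87:
  22^(-1) mod 87 = 4
  x ≡ 4 × 5 ≡ 20 ≡ 20 (mod 87)
Verification: 22 × 20 = 440 = 5 × 87 + 5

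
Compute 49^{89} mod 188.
53

Using successive squaring:
Binary expansion of 89: 1011001
Powers of 49 mod 188 (each is the square of the previous):
  49^1 ≡ 49 (mod 188)
  49^2 ≡ 49² = 2401 ≡ 145 (mod 188)
  49^4 ≡ 145² = 21025 ≡ 157 (mod 188)
  49^8 ≡ 157² = 24649 ≡ 21 (mod 188)
  49^16 ≡ 21² = 441 ≡ 65 (mod 188)
  49^32 ≡ 65² = 4225 ≡ 89 (mod 188)
  49^64 ≡ 89² = 7921 ≡ 25 (mod 188)
89 = 64 + 16 + 8 + 1, so 49^89 = 49^64 × 49^16 × 49^8 × 49^1 ≡ 25 × 65 × 21 × 49 (mod 188)
Multiplying step by step:
  25 × 65 = 1625 ≡ 121 (mod 188)
  121 × 21 = 2541 ≡ 97 (mod 188)
  97 × 49 = 4753 ≡ 53 (mod 188)
Result: 49^89 ≡ 53 (mod 188)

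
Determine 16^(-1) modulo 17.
16^(-1) ≡ 16 (mod 17). Verification: 16 × 16 = 256 ≡ 1 (mod 17)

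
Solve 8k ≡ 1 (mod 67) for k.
42

Using Extended Euclidean Algorithm:
gcd(8, 67) = 1
Bezout coefficients: 8 × -25 + 67 × 3 = 1
So 8 × -25 ≡ 1 (mod 67)
The inverse is -25 mod 67 = 42
Verification: 8 × 42 = 336 = 5 × 67 + 1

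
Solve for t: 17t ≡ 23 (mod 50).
19

Since gcd(17, 50) = 1 divides 23, a solution exists.
Multiply both sides by the inverse of 17 mod 50:
  17^(-1) mod 50 = 3
  x ≡ 3 × 23 ≡ 69 ≡ 19 (mod 50)
Verification: 17 × 19 = 323 = 6 × 50 + 23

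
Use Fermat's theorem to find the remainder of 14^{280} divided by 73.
16

By Fermat's Little Theorem, a^(p-1) ≡ 1 (mod p) for prime p and gcd(a, p) = 1
Here p = 73, so 14^72 ≡ 1 (mod 73)
We can reduce the exponent: 280 mod 72 = 64
So 14^280 ≡ 14^64 (mod 73)
Computing: 14^64 mod 73 = 16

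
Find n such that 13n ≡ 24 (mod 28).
4

Since gcd(13, 28) = 1 divides 24, a solution exists.
Multiply both sides by the inverse of 13 mod 28:
  13^(-1) mod 28 = 13
  x ≡ 13 × 24 ≡ 312 ≡ 4 (mod 28)
Verification: 13 × 4 = 52 = 1 × 28 + 24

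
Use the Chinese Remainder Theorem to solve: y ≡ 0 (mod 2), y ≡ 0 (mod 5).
M = 2 × 5 = 10. M₁ = 5, y₁ ≡ 1 (mod 2). M₂ = 2, y₂ ≡ 3 (mod 5). y = 0×5×1 + 0×2×3 ≡ 0 (mod 10)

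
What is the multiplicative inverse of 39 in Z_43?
32

Using Extended Euclidean Algorithm:
gcd(39, 43) = 1
Bezout coefficients: 39 × -11 + 43 × 10 = 1
So 39 × -11 ≡ 1 (mod 43)
The inverse is -11 mod 43 = 32
Verification: 39 × 32 = 1248 = 29 × 43 + 1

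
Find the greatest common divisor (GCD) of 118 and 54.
2

Using the Euclidean algorithm:
118 = 2 × 54 + 10
54 = 5 × 10 + 4
10 = 2 × 4 + 2
4 = 2 × 2 + 0

GCD(118, 54) = 2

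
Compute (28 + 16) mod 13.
5

(28 + 16) = 44
44 mod 13 = 5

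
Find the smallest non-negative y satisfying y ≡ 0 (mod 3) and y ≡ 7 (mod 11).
M = 3 × 11 = 33. M₁ = 11, y₁ ≡ 2 (mod 3). M₂ = 3, y₂ ≡ 4 (mod 11). y = 0×11×2 + 7×3×4 ≡ 18 (mod 33)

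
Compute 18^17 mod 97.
Using repeated squaring. 17 = 16 + 1 (binary 10001). Repeated squaring mod 97: 18^1 ≡ 18; 18^2 ≡ 18² = 324 ≡ 33; 18^4 ≡ 33² = 1089 ≡ 22; 18^8 ≡ 22² = 484 ≡ 96; 18^16 ≡ 96² = 9216 ≡ 1. Multiply: 18^17 = 18^16 × 18^1 ≡ 1 × 18 (mod 97): 1 × 18 = 18 ≡ 18. So 18^17 ≡ 18 (mod 97).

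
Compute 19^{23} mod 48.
43

Using successive squaring:
Binary expansion of 23: 10111
Powers of 19 mod 48 (each is the square of the previous):
  19^1 ≡ 19 (mod 48)
  19^2 ≡ 19² = 361 ≡ 25 (mod 48)
  19^4 ≡ 25² = 625 ≡ 1 (mod 48)
  19^8 ≡ 1² = 1 ≡ 1 (mod 48)
  19^16 ≡ 1² = 1 ≡ 1 (mod 48)
23 = 16 + 4 + 2 + 1, so 19^23 = 19^16 × 19^4 × 19^2 × 19^1 ≡ 1 × 1 × 25 × 19 (mod 48)
Multiplying step by step:
  1 × 1 = 1 ≡ 1 (mod 48)
  1 × 25 = 25 ≡ 25 (mod 48)
  25 × 19 = 475 ≡ 43 (mod 48)
Result: 19^23 ≡ 43 (mod 48)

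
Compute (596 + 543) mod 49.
12

(596 + 543) = 1139
1139 mod 49 = 12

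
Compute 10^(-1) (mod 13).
10^(-1) ≡ 4 (mod 13). Verification: 10 × 4 = 40 ≡ 1 (mod 13)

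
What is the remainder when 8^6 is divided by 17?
6 = 4 + 2 (binary 110). Repeated squaring mod 17: 8^1 ≡ 8; 8^2 ≡ 8² = 64 ≡ 13; 8^4 ≡ 13² = 169 ≡ 16. Multiply: 8^6 = 8^4 × 8^2 ≡ 16 × 13 (mod 17): 16 × 13 = 208 ≡ 4. So 8^6 ≡ 4 (mod 17).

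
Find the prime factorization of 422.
2 × 211

Divide by primes starting from smallest:
422 ÷ 2 = 211
211 ÷ 211 = 1

422 = 2 × 211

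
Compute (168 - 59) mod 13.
5

(168 - 59) = 109
109 mod 13 = 5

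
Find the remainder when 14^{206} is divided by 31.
By Fermat: 14^{30} ≡ 1 (mod 31). 206 = 6×30 + 26. So 14^{206} ≡ 14^{26} ≡ 9 (mod 31)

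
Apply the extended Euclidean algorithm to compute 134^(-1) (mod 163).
Extended GCD: 134(-45) + 163(37) = 1. So 134^(-1) ≡ 118 ≡ 118 (mod 163). Verify: 134 × 118 = 15812 ≡ 1 (mod 163)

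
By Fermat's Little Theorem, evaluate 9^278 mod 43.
By Fermat: 9^{42} ≡ 1 (mod 43). 278 = 6×42 + 26. So 9^{278} ≡ 9^{26} ≡ 10 (mod 43)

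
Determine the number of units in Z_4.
2

Prime factorization: 4 = 2^2
Using the formula φ(n) = n × Π(1 - 1/p) for each prime factor p:
φ(4) = 4 × (1 - 1/2)
φ(4) = 2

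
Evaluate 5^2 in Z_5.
5 ≡ 0 (mod 5). 2 = 2 (binary 10). Repeated squaring mod 5: 0^1 ≡ 0; 0^2 ≡ 0² = 0 ≡ 0. So 5^2 ≡ 0 (mod 5).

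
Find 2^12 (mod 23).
Using repeated squaring. 12 = 8 + 4 (binary 1100). Repeated squaring mod 23: 2^1 ≡ 2; 2^2 ≡ 2² = 4 ≡ 4; 2^4 ≡ 4² = 16 ≡ 16; 2^8 ≡ 16² = 256 ≡ 3. Multiply: 2^12 = 2^8 × 2^4 ≡ 3 × 16 (mod 23): 3 × 16 = 48 ≡ 2. So 2^12 ≡ 2 (mod 23).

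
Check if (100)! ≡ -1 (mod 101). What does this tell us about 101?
(100)! mod 101 = 100. Since this equals -1 (mod 101), Wilson confirms 101 is prime.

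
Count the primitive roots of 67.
20

The number of primitive roots modulo p is φ(p-1) = φ(66)
φ(66) = 20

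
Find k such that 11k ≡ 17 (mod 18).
13

Since gcd(11, 18) = 1 divides 17, a solution exists.
Multiply both sides by the inverse of 11 mod 18:
  11^(-1) mod 18 = 5
  x ≡ 5 × 17 ≡ 85 ≡ 13 (mod 18)
Verification: 11 × 13 = 143 = 7 × 18 + 17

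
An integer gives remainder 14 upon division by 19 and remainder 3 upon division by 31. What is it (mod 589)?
M = 19 × 31 = 589. M₁ = 31, y₁ ≡ 8 (mod 19). M₂ = 19, y₂ ≡ 18 (mod 31). y = 14×31×8 + 3×19×18 ≡ 375 (mod 589). The smallest positive such number is 375.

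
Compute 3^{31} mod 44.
3

Using successive squaring:
Binary expansion of 31: 11111
Powers of 3 mod 44 (each is the square of the previous):
  3^1 ≡ 3 (mod 44)
  3^2 ≡ 3² = 9 ≡ 9 (mod 44)
  3^4 ≡ 9² = 81 ≡ 37 (mod 44)
  3^8 ≡ 37² = 1369 ≡ 5 (mod 44)
  3^16 ≡ 5² = 25 ≡ 25 (mod 44)
31 = 16 + 8 + 4 + 2 + 1, so 3^31 = 3^16 × 3^8 × 3^4 × 3^2 × 3^1 ≡ 25 × 5 × 37 × 9 × 3 (mod 44)
Multiplying step by step:
  25 × 5 = 125 ≡ 37 (mod 44)
  37 × 37 = 1369 ≡ 5 (mod 44)
  5 × 9 = 45 ≡ 1 (mod 44)
  1 × 3 = 3 ≡ 3 (mod 44)
Result: 3^31 ≡ 3 (mod 44)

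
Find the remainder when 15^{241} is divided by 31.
By Fermat: 15^{30} ≡ 1 (mod 31). 241 = 8×30 + 1. So 15^{241} ≡ 15^{1} ≡ 15 (mod 31)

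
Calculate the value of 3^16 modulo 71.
Using repeated squaring. 16 = 16 (binary 10000). Repeated squaring mod 71: 3^1 ≡ 3; 3^2 ≡ 3² = 9 ≡ 9; 3^4 ≡ 9² = 81 ≡ 10; 3^8 ≡ 10² = 100 ≡ 29; 3^16 ≡ 29² = 841 ≡ 60. So 3^16 ≡ 60 (mod 71).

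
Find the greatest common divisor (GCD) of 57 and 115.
1

Using the Euclidean algorithm:
57 = 0 × 115 + 57
115 = 2 × 57 + 1
57 = 57 × 1 + 0

GCD(57, 115) = 1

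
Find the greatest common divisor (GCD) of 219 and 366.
3

Using the Euclidean algorithm:
219 = 0 × 366 + 219
366 = 1 × 219 + 147
219 = 1 × 147 + 72
147 = 2 × 72 + 3
72 = 24 × 3 + 0

GCD(219, 366) = 3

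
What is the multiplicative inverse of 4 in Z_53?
4^(-1) ≡ 40 (mod 53). Verification: 4 × 40 = 160 ≡ 1 (mod 53)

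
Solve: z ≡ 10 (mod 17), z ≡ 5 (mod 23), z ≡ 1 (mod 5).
M = 17 × 23 × 5 = 1955. M₁ = 115, y₁ ≡ 4 (mod 17). M₂ = 85, y₂ ≡ 13 (mod 23). M₃ = 391, y₃ ≡ 1 (mod 5). z = 10×115×4 + 5×85×13 + 1×391×1 ≡ 741 (mod 1955)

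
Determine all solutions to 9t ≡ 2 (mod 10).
8

Since gcd(9, 10) = 1 divides 2, a solution exists.
Multiply both sides by the inverse of 9 mod 10:
  9^(-1) mod 10 = 9
  x ≡ 9 × 2 ≡ 18 ≡ 8 (mod 10)
Verification: 9 × 8 = 72 = 7 × 10 + 2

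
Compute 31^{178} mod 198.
157

Using successive squaring:
Binary expansion of 178: 10110010
Powers of 31 mod 198 (each is the square of the previous):
  31^1 ≡ 31 (mod 198)
  31^2 ≡ 31² = 961 ≡ 169 (mod 198)
  31^4 ≡ 169² = 28561 ≡ 49 (mod 198)
  31^8 ≡ 49² = 2401 ≡ 25 (mod 198)
  31^16 ≡ 25² = 625 ≡ 31 (mod 198)
  31^32 ≡ 31² = 961 ≡ 169 (mod 198)
  31^64 ≡ 169² = 28561 ≡ 49 (mod 198)
  31^128 ≡ 49² = 2401 ≡ 25 (mod 198)
178 = 128 + 32 + 16 + 2, so 31^178 = 31^128 × 31^32 × 31^16 × 31^2 ≡ 25 × 169 × 31 × 169 (mod 198)
Multiplying step by step:
  25 × 169 = 4225 ≡ 67 (mod 198)
  67 × 31 = 2077 ≡ 97 (mod 198)
  97 × 169 = 16393 ≡ 157 (mod 198)
Result: 31^178 ≡ 157 (mod 198)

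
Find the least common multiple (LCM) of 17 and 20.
340

First find GCD(17, 20) using the Euclidean algorithm:
17 = 0 × 20 + 17
20 = 1 × 17 + 3
17 = 5 × 3 + 2
3 = 1 × 2 + 1
2 = 2 × 1 + 0
GCD(17, 20) = 1

LCM formula: LCM(a, b) = (a × b) / GCD(a, b)
LCM(17, 20) = (17 × 20) / 1
LCM(17, 20) = 340 / 1
LCM(17, 20) = 340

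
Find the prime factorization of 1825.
5^2 × 73

Divide by primes starting from smallest:
1825 ÷ 5 = 365
365 ÷ 5 = 73
73 ÷ 73 = 1

1825 = 5^2 × 73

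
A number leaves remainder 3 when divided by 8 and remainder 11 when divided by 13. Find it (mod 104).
M = 8 × 13 = 104. M₁ = 13, y₁ ≡ 5 (mod 8). M₂ = 8, y₂ ≡ 5 (mod 13). z = 3×13×5 + 11×8×5 ≡ 11 (mod 104)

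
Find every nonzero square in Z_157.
QRs mod 157: {1, 3, 4, 9, 10, 11, 12, 13, 14, 16, 17, 19, 25, 27, 30, 31, 33, 35, 36, 37, 39, 40, 42, 44, 46, 47, 48, 49, 51, 52, 56, 57, 58, 64, 67, 68, 71, 75, 76, 81, 82, 86, 89, 90, 93, 99, 100, 101, 105, 106, 108, 109, 110, 111, 113, 115, 117, 118, 120, 121, 122, 124, 126, 127, 130, 132, 138, 140, 141, 143, 144, 145, 146, 147, 148, 153, 154, 156}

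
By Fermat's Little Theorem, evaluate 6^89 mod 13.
By Fermat: 6^{12} ≡ 1 (mod 13). 89 = 7×12 + 5. So 6^{89} ≡ 6^{5} ≡ 2 (mod 13)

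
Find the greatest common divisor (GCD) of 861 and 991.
1

Using the Euclidean algorithm:
861 = 0 × 991 + 861
991 = 1 × 861 + 130
861 = 6 × 130 + 81
130 = 1 × 81 + 49
81 = 1 × 49 + 32
49 = 1 × 32 + 17
32 = 1 × 17 + 15
17 = 1 × 15 + 2
15 = 7 × 2 + 1
2 = 2 × 1 + 0

GCD(861, 991) = 1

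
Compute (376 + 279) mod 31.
4

(376 + 279) = 655
655 mod 31 = 4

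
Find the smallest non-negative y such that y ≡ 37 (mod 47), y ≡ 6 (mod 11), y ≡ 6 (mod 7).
930

Using the Chinese Remainder Theorem:
M = product of moduli = 3619
For equation 1: M_1 = 77, 77 ≡ 30 (mod 47), inverse of 77 mod 47 is 11 (check: 30 × 11 = 330 ≡ 1 (mod 47))
For equation 2: M_2 = 329, 329 ≡ 10 (mod 11), inverse of 329 mod 11 is 10 (check: 10 × 10 = 100 ≡ 1 (mod 11))
For equation 3: M_3 = 517, 517 ≡ 6 (mod 7), inverse of 517 mod 7 is 6 (check: 6 × 6 = 36 ≡ 1 (mod 7))
Combine: y ≡ Σ r_i×M_i×(M_i⁻¹ mod m_i) = 37×77×11 + 6×329×10 + 6×517×6 = 31339 + 19740 + 18612 = 69691
69691 mod 3619 = 930
y ≡ 930 (mod 3619)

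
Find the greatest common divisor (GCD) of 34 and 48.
2

Using the Euclidean algorithm:
34 = 0 × 48 + 34
48 = 1 × 34 + 14
34 = 2 × 14 + 6
14 = 2 × 6 + 2
6 = 3 × 2 + 0

GCD(34, 48) = 2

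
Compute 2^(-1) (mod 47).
2^(-1) ≡ 24 (mod 47). Verification: 2 × 24 = 48 ≡ 1 (mod 47)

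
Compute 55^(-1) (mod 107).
72

Using Extended Euclidean Algorithm:
gcd(55, 107) = 1
Bezout coefficients: 55 × -35 + 107 × 18 = 1
So 55 × -35 ≡ 1 (mod 107)
The inverse is -35 mod 107 = 72
Verification: 55 × 72 = 3960 = 37 × 107 + 1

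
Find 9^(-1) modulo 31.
7

Using Extended Euclidean Algorithm:
gcd(9, 31) = 1
Bezout coefficients: 9 × 7 + 31 × -2 = 1
So 9 × 7 ≡ 1 (mod 31)
The inverse is 7 mod 31 = 7
Verification: 9 × 7 = 63 = 2 × 31 + 1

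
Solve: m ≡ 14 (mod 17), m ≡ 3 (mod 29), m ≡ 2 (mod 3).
M = 17 × 29 × 3 = 1479. M₁ = 87, y₁ ≡ 9 (mod 17). M₂ = 51, y₂ ≡ 4 (mod 29). M₃ = 493, y₃ ≡ 1 (mod 3). m = 14×87×9 + 3×51×4 + 2×493×1 ≡ 728 (mod 1479)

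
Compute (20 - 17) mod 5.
3

(20 - 17) = 3
3 mod 5 = 3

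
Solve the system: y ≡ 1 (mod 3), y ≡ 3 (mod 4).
M = 3 × 4 = 12. M₁ = 4, y₁ ≡ 1 (mod 3). M₂ = 3, y₂ ≡ 3 (mod 4). y = 1×4×1 + 3×3×3 ≡ 7 (mod 12)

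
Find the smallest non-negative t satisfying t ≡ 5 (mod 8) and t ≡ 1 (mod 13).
M = 8 × 13 = 104. M₁ = 13, y₁ ≡ 5 (mod 8). M₂ = 8, y₂ ≡ 5 (mod 13). t = 5×13×5 + 1×8×5 ≡ 53 (mod 104)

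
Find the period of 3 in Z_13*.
Powers of 3 mod 13: 3^1≡3, 3^2≡9, 3^3≡1. Order = 3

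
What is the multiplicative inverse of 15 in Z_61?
15^(-1) ≡ 57 (mod 61). Verification: 15 × 57 = 855 ≡ 1 (mod 61)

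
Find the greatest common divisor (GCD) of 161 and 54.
1

Using the Euclidean algorithm:
161 = 2 × 54 + 53
54 = 1 × 53 + 1
53 = 53 × 1 + 0

GCD(161, 54) = 1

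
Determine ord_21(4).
Powers of 4 mod 21: 4^1≡4, 4^2≡16, 4^3≡1. Order = 3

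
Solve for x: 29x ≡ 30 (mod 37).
24

Since gcd(29, 37) = 1 divides 30, a solution exists.
Multiply both sides by the inverse of 29 mod 37:
  29^(-1) mod 37 = 23
  x ≡ 23 × 30 ≡ 690 ≡ 24 (mod 37)
Verification: 29 × 24 = 696 = 18 × 37 + 30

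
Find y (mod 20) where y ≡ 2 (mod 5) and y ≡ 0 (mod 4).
M = 5 × 4 = 20. M₁ = 4, y₁ ≡ 4 (mod 5). M₂ = 5, y₂ ≡ 1 (mod 4). y = 2×4×4 + 0×5×1 ≡ 12 (mod 20)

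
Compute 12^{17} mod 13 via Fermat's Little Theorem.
12

By Fermat's Little Theorem, a^(p-1) ≡ 1 (mod p) for prime p and gcd(a, p) = 1
Here p = 13, so 12^12 ≡ 1 (mod 13)
We can reduce the exponent: 17 mod 12 = 5
So 12^17 ≡ 12^5 (mod 13)
Computing: 12^5 mod 13 = 12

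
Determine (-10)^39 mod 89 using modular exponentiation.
Using repeated squaring. (-10) ≡ 79 (mod 89). 39 = 32 + 4 + 2 + 1 (binary 100111). Repeated squaring mod 89: 79^1 ≡ 79; 79^2 ≡ 79² = 6241 ≡ 11; 79^4 ≡ 11² = 121 ≡ 32; 79^8 ≡ 32² = 1024 ≡ 45; 79^16 ≡ 45² = 2025 ≡ 67; 79^32 ≡ 67² = 4489 ≡ 39. Multiply: (-10)^39 ≡ 79^32 × 79^4 × 79^2 × 79^1 ≡ 39 × 32 × 11 × 79 (mod 89): 39 × 32 = 1248 ≡ 2; 2 × 11 = 22 ≡ 22; 22 × 79 = 1738 ≡ 47. So (-10)^39 ≡ 47 (mod 89).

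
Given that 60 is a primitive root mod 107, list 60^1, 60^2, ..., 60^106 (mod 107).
g^1, g^2, ..., g^{106} mod 107: {60, 69, 74, 53, 77, 19, 70, 27, 15, 44, 72, 40, 46, 85, 71, 87, 84, 11, 18, 10, 65, 48, 98, 102, 21, 83, 58, 56, 43, 12, 78, 79, 32, 101, 68, 14, 91, 3, 73, 100, 8, 52, 17, 57, 103, 81, 45, 25, 2, 13, 31, 41, 106, 47, 38, 33, 54, 30, 88, 37, 80, 92, 63, 35, 67, 61, 22, 36, 20, 23, 96, 89, 97, 42, 59, 9, 5, 86, 24, 49, 51, 64, 95, 29, 28, 75, 6, 39, 93, 16, 104, 34, 7, 99, 55, 90, 50, 4, 26, 62, 82, 105, 94, 76, 66, 1}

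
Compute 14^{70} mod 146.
92

Using successive squaring:
Binary expansion of 70: 1000110
Powers of 14 mod 146 (each is the square of the previous):
  14^1 ≡ 14 (mod 146)
  14^2 ≡ 14² = 196 ≡ 50 (mod 146)
  14^4 ≡ 50² = 2500 ≡ 18 (mod 146)
  14^8 ≡ 18² = 324 ≡ 32 (mod 146)
  14^16 ≡ 32² = 1024 ≡ 2 (mod 146)
  14^32 ≡ 2² = 4 ≡ 4 (mod 146)
  14^64 ≡ 4² = 16 ≡ 16 (mod 146)
70 = 64 + 4 + 2, so 14^70 = 14^64 × 14^4 × 14^2 ≡ 16 × 18 × 50 (mod 146)
Multiplying step by step:
  16 × 18 = 288 ≡ 142 (mod 146)
  142 × 50 = 7100 ≡ 92 (mod 146)
Result: 14^70 ≡ 92 (mod 146)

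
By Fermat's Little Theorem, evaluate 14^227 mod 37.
By Fermat: 14^{36} ≡ 1 (mod 37). 227 ≡ 11 (mod 36). So 14^{227} ≡ 14^{11} ≡ 8 (mod 37)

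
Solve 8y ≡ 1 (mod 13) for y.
8^(-1) ≡ 5 (mod 13). Verification: 8 × 5 = 40 ≡ 1 (mod 13)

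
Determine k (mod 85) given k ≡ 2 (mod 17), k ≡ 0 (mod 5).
70

Using the Chinese Remainder Theorem:
M = product of moduli = 85
For equation 1: M_1 = 5, 5 ≡ 5 (mod 17), inverse of 5 mod 17 is 7 (check: 5 × 7 = 35 ≡ 1 (mod 17))
For equation 2: M_2 = 17, 17 ≡ 2 (mod 5), inverse of 17 mod 5 is 3 (check: 2 × 3 = 6 ≡ 1 (mod 5))
Combine: k ≡ Σ r_i×M_i×(M_i⁻¹ mod m_i) = 2×5×7 + 0×17×3 = 70 + 0 = 70
70 mod 85 = 70
k ≡ 70 (mod 85)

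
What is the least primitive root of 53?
2

A primitive root g modulo p has order p-1 = 52
Prime divisors of 52: [2, 13]
g is a primitive root iff g^(52/q) ≢ 1 (mod 53) for each prime divisor q
Testing small values:
  g = 2: 2^26 ≡ 52, 2^4 ≡ 16 (mod 53) → none is 1, primitive root!
The smallest primitive root is 2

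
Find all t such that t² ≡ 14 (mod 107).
The square roots of 14 mod 107 are 11 and 96. Verify: 11² = 121 ≡ 14 (mod 107)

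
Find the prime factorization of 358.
2 × 179

Divide by primes starting from smallest:
358 ÷ 2 = 179
179 ÷ 179 = 1

358 = 2 × 179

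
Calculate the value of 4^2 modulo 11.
2 = 2 (binary 10). Repeated squaring mod 11: 4^1 ≡ 4; 4^2 ≡ 4² = 16 ≡ 5. So 4^2 ≡ 5 (mod 11).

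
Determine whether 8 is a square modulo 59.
By Euler's criterion: 8^{29} ≡ 58 (mod 59). Since this equals -1 (≡ 58), 8 is not a QR.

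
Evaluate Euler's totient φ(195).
96

Prime factorization: 195 = 3 × 5 × 13
Using the formula φ(n) = n × Π(1 - 1/p) for each prime factor p:
φ(195) = 195 × (1 - 1/3) × (1 - 1/5) × (1 - 1/13)
φ(195) = 96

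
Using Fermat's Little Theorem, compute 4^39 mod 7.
By Fermat: 4^{6} ≡ 1 (mod 7). 39 = 6×6 + 3. So 4^{39} ≡ 4^{3} ≡ 1 (mod 7)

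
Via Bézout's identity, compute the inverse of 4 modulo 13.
Extended GCD: 4(-3) + 13(1) = 1. So 4^(-1) ≡ 10 ≡ 10 (mod 13). Verify: 4 × 10 = 40 ≡ 1 (mod 13)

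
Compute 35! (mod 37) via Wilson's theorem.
(36)! = (35)! × (36) ≡ -1 (mod 37). So (35)! ≡ -1 × (36)^(-1) ≡ (-1)×(-1) = 1 (mod 37)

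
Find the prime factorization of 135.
3^3 × 5

Divide by primes starting from smallest:
135 ÷ 3 = 45
45 ÷ 3 = 15
15 ÷ 3 = 5
5 ÷ 5 = 1

135 = 3^3 × 5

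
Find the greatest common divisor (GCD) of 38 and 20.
2

Using the Euclidean algorithm:
38 = 1 × 20 + 18
20 = 1 × 18 + 2
18 = 9 × 2 + 0

GCD(38, 20) = 2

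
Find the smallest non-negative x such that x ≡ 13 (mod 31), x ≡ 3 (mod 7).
199

Using the Chinese Remainder Theorem:
M = product of moduli = 217
For equation 1: M_1 = 7, 7 ≡ 7 (mod 31), inverse of 7 mod 31 is 9 (check: 7 × 9 = 63 ≡ 1 (mod 31))
For equation 2: M_2 = 31, 31 ≡ 3 (mod 7), inverse of 31 mod 7 is 5 (check: 3 × 5 = 15 ≡ 1 (mod 7))
Combine: x ≡ Σ r_i×M_i×(M_i⁻¹ mod m_i) = 13×7×9 + 3×31×5 = 819 + 465 = 1284
1284 mod 217 = 199
x ≡ 199 (mod 217)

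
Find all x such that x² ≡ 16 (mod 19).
The square roots of 16 mod 19 are 4 and 15. Verify: 4² = 16 ≡ 16 (mod 19)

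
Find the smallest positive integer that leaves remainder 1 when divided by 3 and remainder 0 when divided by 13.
M = 3 × 13 = 39. M₁ = 13, y₁ ≡ 1 (mod 3). M₂ = 3, y₂ ≡ 9 (mod 13). t = 1×13×1 + 0×3×9 ≡ 13 (mod 39). The smallest positive such number is 13.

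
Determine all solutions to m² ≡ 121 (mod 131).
The square roots of 121 mod 131 are 11 and 120. Verify: 11² = 121 ≡ 121 (mod 131)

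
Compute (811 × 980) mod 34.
30

(811 × 980) = 794780
794780 mod 34 = 30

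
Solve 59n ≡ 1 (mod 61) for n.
30

Using Extended Euclidean Algorithm:
gcd(59, 61) = 1
Bezout coefficients: 59 × 30 + 61 × -29 = 1
So 59 × 30 ≡ 1 (mod 61)
The inverse is 30 mod 61 = 30
Verification: 59 × 30 = 1770 = 29 × 61 + 1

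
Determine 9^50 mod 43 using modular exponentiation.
Using Fermat: 9^{42} ≡ 1 (mod 43). 50 ≡ 8 (mod 42). So 9^{50} ≡ 9^{8} ≡ 23 (mod 43)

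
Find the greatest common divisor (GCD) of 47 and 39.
1

Using the Euclidean algorithm:
47 = 1 × 39 + 8
39 = 4 × 8 + 7
8 = 1 × 7 + 1
7 = 7 × 1 + 0

GCD(47, 39) = 1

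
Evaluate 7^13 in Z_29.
Using repeated squaring. 13 = 8 + 4 + 1 (binary 1101). Repeated squaring mod 29: 7^1 ≡ 7; 7^2 ≡ 7² = 49 ≡ 20; 7^4 ≡ 20² = 400 ≡ 23; 7^8 ≡ 23² = 529 ≡ 7. Multiply: 7^13 = 7^8 × 7^4 × 7^1 ≡ 7 × 23 × 7 (mod 29): 7 × 23 = 161 ≡ 16; 16 × 7 = 112 ≡ 25. So 7^13 ≡ 25 (mod 29).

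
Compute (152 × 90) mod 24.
0

(152 × 90) = 13680
13680 mod 24 = 0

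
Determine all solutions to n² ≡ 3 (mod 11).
The square roots of 3 mod 11 are 5 and 6. Verify: 5² = 25 ≡ 3 (mod 11)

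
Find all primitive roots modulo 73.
Primitive roots mod 73: {5, 11, 13, 14, 15, 20, 26, 28, 29, 31, 33, 34, 39, 40, 42, 44, 45, 47, 53, 58, 59, 60, 62, 68}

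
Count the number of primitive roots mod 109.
Number of primitive roots mod 109 = φ(108) = 36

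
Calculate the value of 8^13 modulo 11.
Using Fermat: 8^{10} ≡ 1 (mod 11). 13 ≡ 3 (mod 10). So 8^{13} ≡ 8^{3} ≡ 6 (mod 11)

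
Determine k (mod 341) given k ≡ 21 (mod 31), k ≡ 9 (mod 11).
207

Using the Chinese Remainder Theorem:
M = product of moduli = 341
For equation 1: M_1 = 11, 11 ≡ 11 (mod 31), inverse of 11 mod 31 is 17 (check: 11 × 17 = 187 ≡ 1 (mod 31))
For equation 2: M_2 = 31, 31 ≡ 9 (mod 11), inverse of 31 mod 11 is 5 (check: 9 × 5 = 45 ≡ 1 (mod 11))
Combine: k ≡ Σ r_i×M_i×(M_i⁻¹ mod m_i) = 21×11×17 + 9×31×5 = 3927 + 1395 = 5322
5322 mod 341 = 207
k ≡ 207 (mod 341)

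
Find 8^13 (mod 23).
Using repeated squaring. 13 = 8 + 4 + 1 (binary 1101). Repeated squaring mod 23: 8^1 ≡ 8; 8^2 ≡ 8² = 64 ≡ 18; 8^4 ≡ 18² = 324 ≡ 2; 8^8 ≡ 2² = 4 ≡ 4. Multiply: 8^13 = 8^8 × 8^4 × 8^1 ≡ 4 × 2 × 8 (mod 23): 4 × 2 = 8 ≡ 8; 8 × 8 = 64 ≡ 18. So 8^13 ≡ 18 (mod 23).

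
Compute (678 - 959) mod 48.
7

(678 - 959) = -281
-281 mod 48 = 7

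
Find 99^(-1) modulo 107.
40

Using Extended Euclidean Algorithm:
gcd(99, 107) = 1
Bezout coefficients: 99 × 40 + 107 × -37 = 1
So 99 × 40 ≡ 1 (mod 107)
The inverse is 40 mod 107 = 40
Verification: 99 × 40 = 3960 = 37 × 107 + 1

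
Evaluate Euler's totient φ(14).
6

Prime factorization: 14 = 2 × 7
Using the formula φ(n) = n × Π(1 - 1/p) for each prime factor p:
φ(14) = 14 × (1 - 1/2) × (1 - 1/7)
φ(14) = 6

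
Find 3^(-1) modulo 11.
4

Using Extended Euclidean Algorithm:
gcd(3, 11) = 1
Bezout coefficients: 3 × 4 + 11 × -1 = 1
So 3 × 4 ≡ 1 (mod 11)
The inverse is 4 mod 11 = 4
Verification: 3 × 4 = 12 = 1 × 11 + 1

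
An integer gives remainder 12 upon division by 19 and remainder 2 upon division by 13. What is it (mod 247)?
M = 19 × 13 = 247. M₁ = 13, y₁ ≡ 3 (mod 19). M₂ = 19, y₂ ≡ 11 (mod 13). x = 12×13×3 + 2×19×11 ≡ 145 (mod 247). The smallest positive such number is 145.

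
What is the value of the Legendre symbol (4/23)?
(4/23) = 4^{11} mod 23 = 1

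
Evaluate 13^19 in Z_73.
Using repeated squaring. 19 = 16 + 2 + 1 (binary 10011). Repeated squaring mod 73: 13^1 ≡ 13; 13^2 ≡ 13² = 169 ≡ 23; 13^4 ≡ 23² = 529 ≡ 18; 13^8 ≡ 18² = 324 ≡ 32; 13^16 ≡ 32² = 1024 ≡ 2. Multiply: 13^19 = 13^16 × 13^2 × 13^1 ≡ 2 × 23 × 13 (mod 73): 2 × 23 = 46 ≡ 46; 46 × 13 = 598 ≡ 14. So 13^19 ≡ 14 (mod 73).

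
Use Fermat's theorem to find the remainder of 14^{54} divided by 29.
4

By Fermat's Little Theorem, a^(p-1) ≡ 1 (mod p) for prime p and gcd(a, p) = 1
Here p = 29, so 14^28 ≡ 1 (mod 29)
We can reduce the exponent: 54 mod 28 = 26
So 14^54 ≡ 14^26 (mod 29)
Computing: 14^26 mod 29 = 4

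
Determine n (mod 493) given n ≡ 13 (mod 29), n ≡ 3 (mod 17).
71

Using the Chinese Remainder Theorem:
M = product of moduli = 493
For equation 1: M_1 = 17, 17 ≡ 17 (mod 29), inverse of 17 mod 29 is 12 (check: 17 × 12 = 204 ≡ 1 (mod 29))
For equation 2: M_2 = 29, 29 ≡ 12 (mod 17), inverse of 29 mod 17 is 10 (check: 12 × 10 = 120 ≡ 1 (mod 17))
Combine: n ≡ Σ r_i×M_i×(M_i⁻¹ mod m_i) = 13×17×12 + 3×29×10 = 2652 + 870 = 3522
3522 mod 493 = 71
n ≡ 71 (mod 493)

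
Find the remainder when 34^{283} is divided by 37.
By Fermat: 34^{36} ≡ 1 (mod 37). 283 = 7×36 + 31. So 34^{283} ≡ 34^{31} ≡ 7 (mod 37)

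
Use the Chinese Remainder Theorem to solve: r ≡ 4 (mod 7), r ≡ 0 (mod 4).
M = 7 × 4 = 28. M₁ = 4, y₁ ≡ 2 (mod 7). M₂ = 7, y₂ ≡ 3 (mod 4). r = 4×4×2 + 0×7×3 ≡ 4 (mod 28)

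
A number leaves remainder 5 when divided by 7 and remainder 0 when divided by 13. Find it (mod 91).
M = 7 × 13 = 91. M₁ = 13, y₁ ≡ 6 (mod 7). M₂ = 7, y₂ ≡ 2 (mod 13). z = 5×13×6 + 0×7×2 ≡ 26 (mod 91)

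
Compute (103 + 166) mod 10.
9

(103 + 166) = 269
269 mod 10 = 9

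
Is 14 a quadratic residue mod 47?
By Euler's criterion: 14^{23} ≡ 1 (mod 47). Since this equals 1, 14 is a QR.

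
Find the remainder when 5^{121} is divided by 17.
By Fermat: 5^{16} ≡ 1 (mod 17). 121 = 7×16 + 9. So 5^{121} ≡ 5^{9} ≡ 12 (mod 17)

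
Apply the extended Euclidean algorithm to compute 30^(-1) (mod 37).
Extended GCD: 30(-16) + 37(13) = 1. So 30^(-1) ≡ 21 ≡ 21 (mod 37). Verify: 30 × 21 = 630 ≡ 1 (mod 37)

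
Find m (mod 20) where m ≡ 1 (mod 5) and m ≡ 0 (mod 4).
M = 5 × 4 = 20. M₁ = 4, y₁ ≡ 4 (mod 5). M₂ = 5, y₂ ≡ 1 (mod 4). m = 1×4×4 + 0×5×1 ≡ 16 (mod 20)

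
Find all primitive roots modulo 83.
Primitive roots mod 83: {2, 5, 6, 8, 13, 14, 15, 18, 19, 20, 22, 24, 32, 34, 35, 39, 42, 43, 45, 46, 47, 50, 52, 53, 54, 55, 56, 57, 58, 60, 62, 66, 67, 71, 72, 73, 74, 76, 79, 80}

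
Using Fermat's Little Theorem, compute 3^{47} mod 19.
10

By Fermat's Little Theorem, a^(p-1) ≡ 1 (mod p) for prime p and gcd(a, p) = 1
Here p = 19, so 3^18 ≡ 1 (mod 19)
We can reduce the exponent: 47 mod 18 = 11
So 3^47 ≡ 3^11 (mod 19)
Computing: 3^11 mod 19 = 10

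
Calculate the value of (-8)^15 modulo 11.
Using Fermat: (-8)^{10} ≡ 1 (mod 11). 15 ≡ 5 (mod 10). So (-8)^{15} ≡ (-8)^{5} ≡ 1 (mod 11)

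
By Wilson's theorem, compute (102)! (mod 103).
By Wilson's theorem, (102)! ≡ -1 ≡ 102 (mod 103)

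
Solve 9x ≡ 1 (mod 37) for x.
9^(-1) ≡ 33 (mod 37). Verification: 9 × 33 = 297 ≡ 1 (mod 37)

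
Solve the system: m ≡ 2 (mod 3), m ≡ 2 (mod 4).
M = 3 × 4 = 12. M₁ = 4, y₁ ≡ 1 (mod 3). M₂ = 3, y₂ ≡ 3 (mod 4). m = 2×4×1 + 2×3×3 ≡ 2 (mod 12)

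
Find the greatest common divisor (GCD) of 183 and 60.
3

Using the Euclidean algorithm:
183 = 3 × 60 + 3
60 = 20 × 3 + 0

GCD(183, 60) = 3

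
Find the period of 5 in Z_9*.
Powers of 5 mod 9: 5^1≡5, 5^2≡7, 5^3≡8, 5^4≡4, 5^5≡2, 5^6≡1. Order = 6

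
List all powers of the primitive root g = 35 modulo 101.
g^1, g^2, ..., g^{100} mod 101: {35, 13, 51, 68, 57, 76, 34, 79, 38, 17, 90, 19, 59, 45, 60, 80, 73, 30, 40, 87, 15, 20, 94, 58, 10, 47, 29, 5, 74, 65, 53, 37, 83, 77, 69, 92, 89, 85, 46, 95, 93, 23, 98, 97, 62, 49, 99, 31, 75, 100, 66, 88, 50, 33, 44, 25, 67, 22, 63, 84, 11, 82, 42, 56, 41, 21, 28, 71, 61, 14, 86, 81, 7, 43, 91, 54, 72, 96, 27, 36, 48, 64, 18, 24, 32, 9, 12, 16, 55, 6, 8, 78, 3, 4, 39, 52, 2, 70, 26, 1}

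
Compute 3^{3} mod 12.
3

Using successive squaring:
Binary expansion of 3: 11
Powers of 3 mod 12 (each is the square of the previous):
  3^1 ≡ 3 (mod 12)
  3^2 ≡ 3² = 9 ≡ 9 (mod 12)
3 = 2 + 1, so 3^3 = 3^2 × 3^1 ≡ 9 × 3 (mod 12)
Multiplying step by step:
  9 × 3 = 27 ≡ 3 (mod 12)
Result: 3^3 ≡ 3 (mod 12)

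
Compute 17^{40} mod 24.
1

Using successive squaring:
Binary expansion of 40: 101000
Powers of 17 mod 24 (each is the square of the previous):
  17^1 ≡ 17 (mod 24)
  17^2 ≡ 17² = 289 ≡ 1 (mod 24)
  17^4 ≡ 1² = 1 ≡ 1 (mod 24)
  17^8 ≡ 1² = 1 ≡ 1 (mod 24)
  17^16 ≡ 1² = 1 ≡ 1 (mod 24)
  17^32 ≡ 1² = 1 ≡ 1 (mod 24)
40 = 32 + 8, so 17^40 = 17^32 × 17^8 ≡ 1 × 1 (mod 24)
Multiplying step by step:
  1 × 1 = 1 ≡ 1 (mod 24)
Result: 17^40 ≡ 1 (mod 24)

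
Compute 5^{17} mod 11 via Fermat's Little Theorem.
3

By Fermat's Little Theorem, a^(p-1) ≡ 1 (mod p) for prime p and gcd(a, p) = 1
Here p = 11, so 5^10 ≡ 1 (mod 11)
We can reduce the exponent: 17 mod 10 = 7
So 5^17 ≡ 5^7 (mod 11)
Computing: 5^7 mod 11 = 3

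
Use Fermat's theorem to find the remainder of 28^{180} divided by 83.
26

By Fermat's Little Theorem, a^(p-1) ≡ 1 (mod p) for prime p and gcd(a, p) = 1
Here p = 83, so 28^82 ≡ 1 (mod 83)
We can reduce the exponent: 180 mod 82 = 16
So 28^180 ≡ 28^16 (mod 83)
Computing: 28^16 mod 83 = 26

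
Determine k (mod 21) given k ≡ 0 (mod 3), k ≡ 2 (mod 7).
9

Using the Chinese Remainder Theorem:
M = product of moduli = 21
For equation 1: M_1 = 7, 7 ≡ 1 (mod 3), inverse of 7 mod 3 is 1 (check: 1 × 1 = 1 ≡ 1 (mod 3))
For equation 2: M_2 = 3, 3 ≡ 3 (mod 7), inverse of 3 mod 7 is 5 (check: 3 × 5 = 15 ≡ 1 (mod 7))
Combine: k ≡ Σ r_i×M_i×(M_i⁻¹ mod m_i) = 0×7×1 + 2×3×5 = 0 + 30 = 30
30 mod 21 = 9
k ≡ 9 (mod 21)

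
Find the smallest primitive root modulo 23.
5

A primitive root g modulo p has order p-1 = 22
Prime divisors of 22: [2, 11]
g is a primitive root iff g^(22/q) ≢ 1 (mod 23) for each prime divisor q
Testing small values:
  g = 2: 2^11 ≡ 1, 2^2 ≡ 4 (mod 23) → 2^11 ≡ 1, not primitive root
  g = 3: 3^11 ≡ 1, 3^2 ≡ 9 (mod 23) → 3^11 ≡ 1, not primitive root
  g = 4: 4^11 ≡ 1, 4^2 ≡ 16 (mod 23) → 4^11 ≡ 1, not primitive root
  g = 5: 5^11 ≡ 22, 5^2 ≡ 2 (mod 23) → none is 1, primitive root!
The smallest primitive root is 5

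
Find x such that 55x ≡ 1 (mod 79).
55^(-1) ≡ 23 (mod 79). Verification: 55 × 23 = 1265 ≡ 1 (mod 79)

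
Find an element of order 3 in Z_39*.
16 has order 3 mod 39 since 16^{3} ≡ 1 (mod 39) and no smaller power works.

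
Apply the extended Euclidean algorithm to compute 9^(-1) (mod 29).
Extended GCD: 9(13) + 29(-4) = 1. So 9^(-1) ≡ 13 ≡ 13 (mod 29). Verify: 9 × 13 = 117 ≡ 1 (mod 29)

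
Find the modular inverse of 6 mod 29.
6^(-1) ≡ 5 (mod 29). Verification: 6 × 5 = 30 ≡ 1 (mod 29)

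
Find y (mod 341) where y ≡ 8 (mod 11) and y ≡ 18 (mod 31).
M = 11 × 31 = 341. M₁ = 31, y₁ ≡ 5 (mod 11). M₂ = 11, y₂ ≡ 17 (mod 31). y = 8×31×5 + 18×11×17 ≡ 173 (mod 341)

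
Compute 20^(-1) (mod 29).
20^(-1) ≡ 16 (mod 29). Verification: 20 × 16 = 320 ≡ 1 (mod 29)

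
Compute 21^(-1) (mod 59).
21^(-1) ≡ 45 (mod 59). Verification: 21 × 45 = 945 ≡ 1 (mod 59)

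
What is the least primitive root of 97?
5

A primitive root g modulo p has order p-1 = 96
Prime divisors of 96: [2, 3]
g is a primitive root iff g^(96/q) ≢ 1 (mod 97) for each prime divisor q
Testing small values:
  g = 2: 2^48 ≡ 1, 2^32 ≡ 35 (mod 97) → 2^48 ≡ 1, not primitive root
  g = 3: 3^48 ≡ 1, 3^32 ≡ 35 (mod 97) → 3^48 ≡ 1, not primitive root
  g = 4: 4^48 ≡ 1, 4^32 ≡ 61 (mod 97) → 4^48 ≡ 1, not primitive root
  g = 5: 5^48 ≡ 96, 5^32 ≡ 35 (mod 97) → none is 1, primitive root!
The smallest primitive root is 5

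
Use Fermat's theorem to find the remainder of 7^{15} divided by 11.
10

By Fermat's Little Theorem, a^(p-1) ≡ 1 (mod p) for prime p and gcd(a, p) = 1
Here p = 11, so 7^10 ≡ 1 (mod 11)
We can reduce the exponent: 15 mod 10 = 5
So 7^15 ≡ 7^5 (mod 11)
Computing: 7^5 mod 11 = 10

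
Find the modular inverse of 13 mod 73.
13^(-1) ≡ 45 (mod 73). Verification: 13 × 45 = 585 ≡ 1 (mod 73)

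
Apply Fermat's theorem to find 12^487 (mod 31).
By Fermat: 12^{30} ≡ 1 (mod 31). 487 ≡ 7 (mod 30). So 12^{487} ≡ 12^{7} ≡ 24 (mod 31)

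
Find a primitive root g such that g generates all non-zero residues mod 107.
p - 1 = 106 has prime divisors 2, 53. h is a primitive root mod 107 iff h^(106/q) ≢ 1 (mod 107) for each such q.
h = 2: 2^53 ≡ 106, 2^2 ≡ 4 (mod 107); none is 1, so 2 has order 106 and is a primitive root.
The smallest primitive root mod 107 is g = 2.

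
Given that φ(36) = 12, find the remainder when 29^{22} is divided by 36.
By Euler: 29^{12} ≡ 1 (mod 36) since gcd(29, 36) = 1. 22 = 1×12 + 10. So 29^{22} ≡ 29^{10} ≡ 25 (mod 36)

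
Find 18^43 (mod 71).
Using repeated squaring. 43 = 32 + 8 + 2 + 1 (binary 101011). Repeated squaring mod 71: 18^1 ≡ 18; 18^2 ≡ 18² = 324 ≡ 40; 18^4 ≡ 40² = 1600 ≡ 38; 18^8 ≡ 38² = 1444 ≡ 24; 18^16 ≡ 24² = 576 ≡ 8; 18^32 ≡ 8² = 64 ≡ 64. Multiply: 18^43 = 18^32 × 18^8 × 18^2 × 18^1 ≡ 64 × 24 × 40 × 18 (mod 71): 64 × 24 = 1536 ≡ 45; 45 × 40 = 1800 ≡ 25; 25 × 18 = 450 ≡ 24. So 18^43 ≡ 24 (mod 71).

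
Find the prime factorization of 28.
2^2 × 7

Divide by primes starting from smallest:
28 ÷ 2 = 14
14 ÷ 2 = 7
7 ÷ 7 = 1

28 = 2^2 × 7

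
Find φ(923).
840

Prime factorization: 923 = 13 × 71
Using the formula φ(n) = n × Π(1 - 1/p) for each prime factor p:
φ(923) = 923 × (1 - 1/13) × (1 - 1/71)
φ(923) = 840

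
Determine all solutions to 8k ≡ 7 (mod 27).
11

Since gcd(8, 27) = 1 divides 7, a solution exists.
Multiply both sides by the inverse of 8 mod 27:
  8^(-1) mod 27 = 17
  x ≡ 17 × 7 ≡ 119 ≡ 11 (mod 27)
Verification: 8 × 11 = 88 = 3 × 27 + 7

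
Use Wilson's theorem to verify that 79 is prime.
(78)! mod 79 = 78. Since this equals -1 (mod 79), Wilson confirms 79 is prime.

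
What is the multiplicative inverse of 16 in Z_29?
20

Using Extended Euclidean Algorithm:
gcd(16, 29) = 1
Bezout coefficients: 16 × -9 + 29 × 5 = 1
So 16 × -9 ≡ 1 (mod 29)
The inverse is -9 mod 29 = 20
Verification: 16 × 20 = 320 = 11 × 29 + 1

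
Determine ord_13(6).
Powers of 6 mod 13: 6^1≡6, 6^2≡10, 6^3≡8, 6^4≡9, 6^5≡2, 6^6≡12, 6^7≡7, 6^8≡3, 6^9≡5, 6^10≡4, 6^11≡11, 6^12≡1. Order = 12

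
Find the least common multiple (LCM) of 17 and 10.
170

First find GCD(17, 10) using the Euclidean algorithm:
17 = 1 × 10 + 7
10 = 1 × 7 + 3
7 = 2 × 3 + 1
3 = 3 × 1 + 0
GCD(17, 10) = 1

LCM formula: LCM(a, b) = (a × b) / GCD(a, b)
LCM(17, 10) = (17 × 10) / 1
LCM(17, 10) = 170 / 1
LCM(17, 10) = 170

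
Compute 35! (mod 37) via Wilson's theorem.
(36)! = (35)! × (36) ≡ -1 (mod 37). So (35)! ≡ -1 × (36)^(-1) ≡ (-1)×(-1) = 1 (mod 37)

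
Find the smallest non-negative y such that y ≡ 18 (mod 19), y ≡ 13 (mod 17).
132

Using the Chinese Remainder Theorem:
M = product of moduli = 323
For equation 1: M_1 = 17, 17 ≡ 17 (mod 19), inverse of 17 mod 19 is 9 (check: 17 × 9 = 153 ≡ 1 (mod 19))
For equation 2: M_2 = 19, 19 ≡ 2 (mod 17), inverse of 19 mod 17 is 9 (check: 2 × 9 = 18 ≡ 1 (mod 17))
Combine: y ≡ Σ r_i×M_i×(M_i⁻¹ mod m_i) = 18×17×9 + 13×19×9 = 2754 + 2223 = 4977
4977 mod 323 = 132
y ≡ 132 (mod 323)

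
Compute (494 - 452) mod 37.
5

(494 - 452) = 42
42 mod 37 = 5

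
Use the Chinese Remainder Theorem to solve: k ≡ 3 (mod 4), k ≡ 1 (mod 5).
M = 4 × 5 = 20. M₁ = 5, y₁ ≡ 1 (mod 4). M₂ = 4, y₂ ≡ 4 (mod 5). k = 3×5×1 + 1×4×4 ≡ 11 (mod 20)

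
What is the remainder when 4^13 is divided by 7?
Using Fermat: 4^{6} ≡ 1 (mod 7). 13 ≡ 1 (mod 6). So 4^{13} ≡ 4^{1} ≡ 4 (mod 7)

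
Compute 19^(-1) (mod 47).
19^(-1) ≡ 5 (mod 47). Verification: 19 × 5 = 95 ≡ 1 (mod 47)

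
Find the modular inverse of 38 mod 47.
38^(-1) ≡ 26 (mod 47). Verification: 38 × 26 = 988 ≡ 1 (mod 47)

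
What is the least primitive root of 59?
2

A primitive root g modulo p has order p-1 = 58
Prime divisors of 58: [2, 29]
g is a primitive root iff g^(58/q) ≢ 1 (mod 59) for each prime divisor q
Testing small values:
  g = 2: 2^29 ≡ 58, 2^2 ≡ 4 (mod 59) → none is 1, primitive root!
The smallest primitive root is 2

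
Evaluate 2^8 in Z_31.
8 = 8 (binary 1000). Repeated squaring mod 31: 2^1 ≡ 2; 2^2 ≡ 2² = 4 ≡ 4; 2^4 ≡ 4² = 16 ≡ 16; 2^8 ≡ 16² = 256 ≡ 8. So 2^8 ≡ 8 (mod 31).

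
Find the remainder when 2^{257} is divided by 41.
By Fermat: 2^{40} ≡ 1 (mod 41). 257 = 6×40 + 17. So 2^{257} ≡ 2^{17} ≡ 36 (mod 41)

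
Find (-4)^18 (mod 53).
Using repeated squaring. (-4) ≡ 49 (mod 53). 18 = 16 + 2 (binary 10010). Repeated squaring mod 53: 49^1 ≡ 49; 49^2 ≡ 49² = 2401 ≡ 16; 49^4 ≡ 16² = 256 ≡ 44; 49^8 ≡ 44² = 1936 ≡ 28; 49^16 ≡ 28² = 784 ≡ 42. Multiply: (-4)^18 ≡ 49^16 × 49^2 ≡ 42 × 16 (mod 53): 42 × 16 = 672 ≡ 36. So (-4)^18 ≡ 36 (mod 53).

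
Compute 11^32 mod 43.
Using repeated squaring. 32 = 32 (binary 100000). Repeated squaring mod 43: 11^1 ≡ 11; 11^2 ≡ 11² = 121 ≡ 35; 11^4 ≡ 35² = 1225 ≡ 21; 11^8 ≡ 21² = 441 ≡ 11; 11^16 ≡ 11² = 121 ≡ 35; 11^32 ≡ 35² = 1225 ≡ 21. So 11^32 ≡ 21 (mod 43).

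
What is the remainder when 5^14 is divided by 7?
Using Fermat: 5^{6} ≡ 1 (mod 7). 14 ≡ 2 (mod 6). So 5^{14} ≡ 5^{2} ≡ 4 (mod 7)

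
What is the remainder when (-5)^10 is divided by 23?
(-5) ≡ 18 (mod 23). 10 = 8 + 2 (binary 1010). Repeated squaring mod 23: 18^1 ≡ 18; 18^2 ≡ 18² = 324 ≡ 2; 18^4 ≡ 2² = 4 ≡ 4; 18^8 ≡ 4² = 16 ≡ 16. Multiply: (-5)^10 ≡ 18^8 × 18^2 ≡ 16 × 2 (mod 23): 16 × 2 = 32 ≡ 9. So (-5)^10 ≡ 9 (mod 23).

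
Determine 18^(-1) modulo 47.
18^(-1) ≡ 34 (mod 47). Verification: 18 × 34 = 612 ≡ 1 (mod 47)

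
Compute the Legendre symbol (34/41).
(34/41) = 34^{20} mod 41 = -1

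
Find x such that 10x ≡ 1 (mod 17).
10^(-1) ≡ 12 (mod 17). Verification: 10 × 12 = 120 ≡ 1 (mod 17)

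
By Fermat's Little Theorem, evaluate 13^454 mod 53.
By Fermat: 13^{52} ≡ 1 (mod 53). 454 = 8×52 + 38. So 13^{454} ≡ 13^{38} ≡ 49 (mod 53)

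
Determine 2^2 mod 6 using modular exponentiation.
2 = 2 (binary 10). Repeated squaring mod 6: 2^1 ≡ 2; 2^2 ≡ 2² = 4 ≡ 4. So 2^2 ≡ 4 (mod 6).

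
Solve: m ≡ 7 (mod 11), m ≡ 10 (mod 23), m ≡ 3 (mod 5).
M = 11 × 23 × 5 = 1265. M₁ = 115, y₁ ≡ 9 (mod 11). M₂ = 55, y₂ ≡ 18 (mod 23). M₃ = 253, y₃ ≡ 2 (mod 5). m = 7×115×9 + 10×55×18 + 3×253×2 ≡ 953 (mod 1265)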